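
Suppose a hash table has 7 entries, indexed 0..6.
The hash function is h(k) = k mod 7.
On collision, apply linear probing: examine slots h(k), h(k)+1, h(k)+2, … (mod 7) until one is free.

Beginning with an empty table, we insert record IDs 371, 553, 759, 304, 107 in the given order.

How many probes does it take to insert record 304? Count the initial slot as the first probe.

2

Insert 371: h=0, slot 0 empty → index 0.
Insert 553: h=0, slot 0 occupied → index 1.
Insert 759: h=3, slot 3 empty → index 3.
Insert 304: h=3, slot 3 occupied → index 4.
Insert 107: h=2, slot 2 empty → index 2.
Table: [371, 553, 107, 759, 304, _, _]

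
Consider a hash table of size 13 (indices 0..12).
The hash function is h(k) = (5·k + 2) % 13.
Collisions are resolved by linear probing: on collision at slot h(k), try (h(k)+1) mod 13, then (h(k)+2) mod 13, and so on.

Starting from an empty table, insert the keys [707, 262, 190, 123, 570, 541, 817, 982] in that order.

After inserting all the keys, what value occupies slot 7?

707 hashes to 1; slot 1 is free => place at 1.
262 hashes to 12; slot 12 is free => place at 12.
190 hashes to 3; slot 3 is free => place at 3.
123 hashes to 6; slot 6 is free => place at 6.
570 hashes to 5; slot 5 is free => place at 5.
541 hashes to 3; 3 taken => place at 4.
817 hashes to 5; 5,6 taken => place at 7.
982 hashes to 11; slot 11 is free => place at 11.
Table: [—, 707, —, 190, 541, 570, 123, 817, —, —, —, 982, 262]

817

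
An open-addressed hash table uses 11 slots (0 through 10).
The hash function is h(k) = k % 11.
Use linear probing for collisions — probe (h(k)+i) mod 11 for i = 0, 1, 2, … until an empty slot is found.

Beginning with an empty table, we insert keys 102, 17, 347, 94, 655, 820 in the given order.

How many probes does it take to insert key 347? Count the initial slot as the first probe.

102: h=3 => slot 3
17: h=6 => slot 6
347: h=6, probe 6,7 => slot 7
94: h=6, probe 6,7,8 => slot 8
655: h=6, probe 6,7,8,9 => slot 9
820: h=6, probe 6,7,8,9,10 => slot 10
Table: [-, -, -, 102, -, -, 17, 347, 94, 655, 820]

2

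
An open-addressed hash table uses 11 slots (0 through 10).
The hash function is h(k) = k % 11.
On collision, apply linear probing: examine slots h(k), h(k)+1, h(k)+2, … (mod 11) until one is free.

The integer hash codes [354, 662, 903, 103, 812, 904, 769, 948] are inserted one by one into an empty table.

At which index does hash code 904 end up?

354 hashes to 2; slot 2 is free -> place at 2.
662 hashes to 2; 2 taken -> place at 3.
903 hashes to 1; slot 1 is free -> place at 1.
103 hashes to 4; slot 4 is free -> place at 4.
812 hashes to 9; slot 9 is free -> place at 9.
904 hashes to 2; 2,3,4 taken -> place at 5.
769 hashes to 10; slot 10 is free -> place at 10.
948 hashes to 2; 2,3,4,5 taken -> place at 6.
Table: [—, 903, 354, 662, 103, 904, 948, —, —, 812, 769]

5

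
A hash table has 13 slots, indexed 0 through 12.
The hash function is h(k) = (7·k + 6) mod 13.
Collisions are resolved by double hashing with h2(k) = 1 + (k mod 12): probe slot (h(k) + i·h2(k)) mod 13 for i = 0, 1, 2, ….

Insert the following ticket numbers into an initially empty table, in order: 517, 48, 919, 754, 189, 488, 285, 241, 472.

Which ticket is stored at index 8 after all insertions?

488

517: h=11 -> slot 11
48: h=4 -> slot 4
919: h=4, h2=8, probe 4,12 -> slot 12
754: h=6 -> slot 6
189: h=3 -> slot 3
488: h=3, h2=9, probe 3,12,8 -> slot 8
285: h=12, h2=10, probe 12,9 -> slot 9
241: h=3, h2=2, probe 3,5 -> slot 5
472: h=8, h2=5, probe 8,0 -> slot 0
Table: [472, —, —, 189, 48, 241, 754, —, 488, 285, —, 517, 919]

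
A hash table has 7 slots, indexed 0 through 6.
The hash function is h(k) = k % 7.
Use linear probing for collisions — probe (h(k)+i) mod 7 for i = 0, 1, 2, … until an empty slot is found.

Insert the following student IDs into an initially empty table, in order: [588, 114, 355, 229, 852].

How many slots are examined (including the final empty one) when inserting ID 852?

588: h=0 -> slot 0
114: h=2 -> slot 2
355: h=5 -> slot 5
229: h=5, probe 5,6 -> slot 6
852: h=5, probe 5,6,0,1 -> slot 1
Table: [588, 852, 114, —, —, 355, 229]

4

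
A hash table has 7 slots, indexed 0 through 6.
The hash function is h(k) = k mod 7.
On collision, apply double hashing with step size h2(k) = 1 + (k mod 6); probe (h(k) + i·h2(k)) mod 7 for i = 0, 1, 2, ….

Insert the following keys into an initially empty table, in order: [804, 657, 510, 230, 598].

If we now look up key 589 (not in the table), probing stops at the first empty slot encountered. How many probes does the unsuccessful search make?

3

804: h=6 → slot 6
657: h=6, h2=4, probe 6,3 → slot 3
510: h=6, h2=1, probe 6,0 → slot 0
230: h=6, h2=3, probe 6,2 → slot 2
598: h=3, h2=5, probe 3,1 → slot 1
Table: [510, 598, 230, 657, —, —, 804]
Lookup 589: h=1, h2=2, probe 1,3,5 → slot 5 empty, not found.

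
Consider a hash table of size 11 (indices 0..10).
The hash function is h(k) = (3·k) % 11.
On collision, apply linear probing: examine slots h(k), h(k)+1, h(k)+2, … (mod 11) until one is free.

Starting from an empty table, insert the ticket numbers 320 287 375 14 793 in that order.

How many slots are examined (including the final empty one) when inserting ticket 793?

Insert 320: h=3, slot 3 empty -> index 3.
Insert 287: h=3, slot 3 occupied -> index 4.
Insert 375: h=3, slots 3,4 occupied -> index 5.
Insert 14: h=9, slot 9 empty -> index 9.
Insert 793: h=3, slots 3,4,5 occupied -> index 6.
Table: [∅, ∅, ∅, 320, 287, 375, 793, ∅, ∅, 14, ∅]

4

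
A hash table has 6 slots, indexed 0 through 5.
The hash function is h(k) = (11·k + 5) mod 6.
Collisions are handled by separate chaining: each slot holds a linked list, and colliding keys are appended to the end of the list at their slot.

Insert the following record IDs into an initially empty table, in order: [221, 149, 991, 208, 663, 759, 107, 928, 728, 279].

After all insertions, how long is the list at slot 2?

3

Insert 221: h=0, bucket 0 empty → new chain.
Insert 149: h=0, bucket 0 nonempty → append to chain.
Insert 991: h=4, bucket 4 empty → new chain.
Insert 208: h=1, bucket 1 empty → new chain.
Insert 663: h=2, bucket 2 empty → new chain.
Insert 759: h=2, bucket 2 nonempty → append to chain.
Insert 107: h=0, bucket 0 nonempty → append to chain.
Insert 928: h=1, bucket 1 nonempty → append to chain.
Insert 728: h=3, bucket 3 empty → new chain.
Insert 279: h=2, bucket 2 nonempty → append to chain.
Final buckets:
0: 221 -> 149 -> 107
1: 208 -> 928
2: 663 -> 759 -> 279
3: 728
4: 991
5: _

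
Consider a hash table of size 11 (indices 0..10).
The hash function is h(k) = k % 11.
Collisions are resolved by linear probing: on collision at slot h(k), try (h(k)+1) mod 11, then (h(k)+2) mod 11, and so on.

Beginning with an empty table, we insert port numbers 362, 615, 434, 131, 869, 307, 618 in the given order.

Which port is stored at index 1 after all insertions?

362: h=10 => slot 10
615: h=10, probe 10,0 => slot 0
434: h=5 => slot 5
131: h=10, probe 10,0,1 => slot 1
869: h=0, probe 0,1,2 => slot 2
307: h=10, probe 10,0,1,2,3 => slot 3
618: h=2, probe 2,3,4 => slot 4
Table: [615, 131, 869, 307, 618, 434, _, _, _, _, 362]

131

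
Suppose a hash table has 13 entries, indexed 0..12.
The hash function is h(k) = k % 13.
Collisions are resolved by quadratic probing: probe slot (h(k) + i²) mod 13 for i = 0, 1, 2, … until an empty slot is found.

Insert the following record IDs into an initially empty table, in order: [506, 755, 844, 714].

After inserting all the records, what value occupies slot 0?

506 hashes to 12; slot 12 is free => place at 12.
755 hashes to 1; slot 1 is free => place at 1.
844 hashes to 12; 12 taken => place at 0.
714 hashes to 12; 12,0 taken => place at 3.
Table: [844, 755, —, 714, —, —, —, —, —, —, —, —, 506]

844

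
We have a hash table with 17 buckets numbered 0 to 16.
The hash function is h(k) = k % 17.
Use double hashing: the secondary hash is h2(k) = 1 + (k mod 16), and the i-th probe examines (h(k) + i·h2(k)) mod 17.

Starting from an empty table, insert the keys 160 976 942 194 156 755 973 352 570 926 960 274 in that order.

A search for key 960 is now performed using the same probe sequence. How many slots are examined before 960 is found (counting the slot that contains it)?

6

Insert 160: h=7, slot 7 empty -> index 7.
Insert 976: h=7, h2=1, slot 7 occupied -> index 8.
Insert 942: h=7, h2=15, slot 7 occupied -> index 5.
Insert 194: h=7, h2=3, slot 7 occupied -> index 10.
Insert 156: h=3, slot 3 empty -> index 3.
Insert 755: h=7, h2=4, slot 7 occupied -> index 11.
Insert 973: h=4, slot 4 empty -> index 4.
Insert 352: h=12, slot 12 empty -> index 12.
Insert 570: h=9, slot 9 empty -> index 9.
Insert 926: h=8, h2=15, slot 8 occupied -> index 6.
Insert 960: h=8, h2=1, slots 8,9,10,11,12 occupied -> index 13.
Insert 274: h=2, slot 2 empty -> index 2.
Table: [-, -, 274, 156, 973, 942, 926, 160, 976, 570, 194, 755, 352, 960, -, -, -]
Lookup 960: h=8, h2=1, probe 8,9,10,11,12,13 → found at 13.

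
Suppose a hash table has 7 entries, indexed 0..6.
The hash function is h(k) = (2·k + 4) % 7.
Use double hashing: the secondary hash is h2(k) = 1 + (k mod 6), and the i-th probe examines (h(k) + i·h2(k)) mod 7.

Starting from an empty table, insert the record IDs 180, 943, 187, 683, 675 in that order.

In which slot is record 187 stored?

180 hashes to 0; slot 0 is free → place at 0.
943 hashes to 0, h2=2; 0 taken → place at 2.
187 hashes to 0, h2=2; 0,2 taken → place at 4.
683 hashes to 5; slot 5 is free → place at 5.
675 hashes to 3; slot 3 is free → place at 3.
Table: [180, ∅, 943, 675, 187, 683, ∅]

4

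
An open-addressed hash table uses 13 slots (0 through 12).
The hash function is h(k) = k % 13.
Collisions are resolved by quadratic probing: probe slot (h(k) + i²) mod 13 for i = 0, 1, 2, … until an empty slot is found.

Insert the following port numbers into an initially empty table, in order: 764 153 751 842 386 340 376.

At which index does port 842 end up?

764: h=10 → slot 10
153: h=10, probe 10,11 → slot 11
751: h=10, probe 10,11,1 → slot 1
842: h=10, probe 10,11,1,6 → slot 6
386: h=9 → slot 9
340: h=2 → slot 2
376: h=12 → slot 12
Table: [_, 751, 340, _, _, _, 842, _, _, 386, 764, 153, 376]

6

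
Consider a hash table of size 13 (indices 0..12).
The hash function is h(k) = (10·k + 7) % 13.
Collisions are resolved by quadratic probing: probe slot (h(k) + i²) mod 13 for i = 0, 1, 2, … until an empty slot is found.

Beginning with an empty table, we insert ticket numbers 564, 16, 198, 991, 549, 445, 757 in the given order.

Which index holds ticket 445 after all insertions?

564 hashes to 5; slot 5 is free => place at 5.
16 hashes to 11; slot 11 is free => place at 11.
198 hashes to 11; 11 taken => place at 12.
991 hashes to 11; 11,12 taken => place at 2.
549 hashes to 11; 11,12,2 taken => place at 7.
445 hashes to 11; 11,12,2,7 taken => place at 1.
757 hashes to 11; 11,12,2,7,1 taken => place at 10.
Table: [-, 445, 991, -, -, 564, -, 549, -, -, 757, 16, 198]

1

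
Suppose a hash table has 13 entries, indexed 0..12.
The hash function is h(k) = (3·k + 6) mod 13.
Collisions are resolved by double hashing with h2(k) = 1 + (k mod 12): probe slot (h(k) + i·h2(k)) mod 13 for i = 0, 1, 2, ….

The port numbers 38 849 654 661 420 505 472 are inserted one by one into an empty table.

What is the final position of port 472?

Insert 38: h=3, slot 3 empty => index 3.
Insert 849: h=5, slot 5 empty => index 5.
Insert 654: h=5, h2=7, slot 5 occupied => index 12.
Insert 661: h=0, slot 0 empty => index 0.
Insert 420: h=5, h2=1, slot 5 occupied => index 6.
Insert 505: h=0, h2=2, slot 0 occupied => index 2.
Insert 472: h=5, h2=5, slot 5 occupied => index 10.
Table: [661, ∅, 505, 38, ∅, 849, 420, ∅, ∅, ∅, 472, ∅, 654]

10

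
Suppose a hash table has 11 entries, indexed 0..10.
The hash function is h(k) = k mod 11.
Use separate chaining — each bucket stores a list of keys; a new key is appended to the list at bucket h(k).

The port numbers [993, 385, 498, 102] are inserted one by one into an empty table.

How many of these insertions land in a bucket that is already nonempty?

Insert 993: h=3, bucket 3 empty → new chain.
Insert 385: h=0, bucket 0 empty → new chain.
Insert 498: h=3, bucket 3 nonempty → append to chain.
Insert 102: h=3, bucket 3 nonempty → append to chain.
Final buckets:
0: 385
1: _
2: _
3: 993 -> 498 -> 102
4: _
5: _
6: _
7: _
8: _
9: _
10: _

2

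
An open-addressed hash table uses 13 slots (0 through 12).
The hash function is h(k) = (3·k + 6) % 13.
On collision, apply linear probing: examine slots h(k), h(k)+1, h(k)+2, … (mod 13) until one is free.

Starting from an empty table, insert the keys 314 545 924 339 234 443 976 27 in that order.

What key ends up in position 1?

314: h=12 => slot 12
545: h=3 => slot 3
924: h=9 => slot 9
339: h=9, probe 9,10 => slot 10
234: h=6 => slot 6
443: h=9, probe 9,10,11 => slot 11
976: h=9, probe 9,10,11,12,0 => slot 0
27: h=9, probe 9,10,11,12,0,1 => slot 1
Table: [976, 27, -, 545, -, -, 234, -, -, 924, 339, 443, 314]

27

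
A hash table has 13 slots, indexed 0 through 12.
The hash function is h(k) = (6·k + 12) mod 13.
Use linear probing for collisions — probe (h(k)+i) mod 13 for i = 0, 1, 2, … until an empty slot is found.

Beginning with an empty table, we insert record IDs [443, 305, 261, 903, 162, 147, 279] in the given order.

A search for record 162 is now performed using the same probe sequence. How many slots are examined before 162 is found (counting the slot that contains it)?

3

443 hashes to 5; slot 5 is free -> place at 5.
305 hashes to 9; slot 9 is free -> place at 9.
261 hashes to 5; 5 taken -> place at 6.
903 hashes to 9; 9 taken -> place at 10.
162 hashes to 9; 9,10 taken -> place at 11.
147 hashes to 10; 10,11 taken -> place at 12.
279 hashes to 9; 9,10,11,12 taken -> place at 0.
Table: [279, _, _, _, _, 443, 261, _, _, 305, 903, 162, 147]
Lookup 162: h=9, probe 9,10,11 → found at 11.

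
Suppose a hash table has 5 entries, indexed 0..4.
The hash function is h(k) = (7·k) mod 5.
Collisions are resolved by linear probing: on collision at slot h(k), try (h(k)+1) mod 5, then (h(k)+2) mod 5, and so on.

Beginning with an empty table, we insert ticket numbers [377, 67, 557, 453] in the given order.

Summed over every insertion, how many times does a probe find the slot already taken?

4

Insert 377: h=4, slot 4 empty → index 4.
Insert 67: h=4, slot 4 occupied → index 0.
Insert 557: h=4, slots 4,0 occupied → index 1.
Insert 453: h=1, slot 1 occupied → index 2.
Table: [67, 557, 453, —, 377]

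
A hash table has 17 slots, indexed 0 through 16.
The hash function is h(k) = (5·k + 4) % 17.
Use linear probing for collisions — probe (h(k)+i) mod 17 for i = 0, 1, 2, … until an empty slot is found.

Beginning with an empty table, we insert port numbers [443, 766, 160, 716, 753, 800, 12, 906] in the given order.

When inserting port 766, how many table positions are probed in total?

Insert 443: h=9, slot 9 empty => index 9.
Insert 766: h=9, slot 9 occupied => index 10.
Insert 160: h=5, slot 5 empty => index 5.
Insert 716: h=14, slot 14 empty => index 14.
Insert 753: h=12, slot 12 empty => index 12.
Insert 800: h=9, slots 9,10 occupied => index 11.
Insert 12: h=13, slot 13 empty => index 13.
Insert 906: h=12, slots 12,13,14 occupied => index 15.
Table: [-, -, -, -, -, 160, -, -, -, 443, 766, 800, 753, 12, 716, 906, -]

2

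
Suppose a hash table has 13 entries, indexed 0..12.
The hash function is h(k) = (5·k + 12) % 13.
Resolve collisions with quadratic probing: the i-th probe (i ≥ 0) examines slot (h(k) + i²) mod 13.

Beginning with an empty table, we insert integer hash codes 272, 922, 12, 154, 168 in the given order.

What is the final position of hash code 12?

272 hashes to 7; slot 7 is free -> place at 7.
922 hashes to 7; 7 taken -> place at 8.
12 hashes to 7; 7,8 taken -> place at 11.
154 hashes to 2; slot 2 is free -> place at 2.
168 hashes to 7; 7,8,11 taken -> place at 3.
Table: [., ., 154, 168, ., ., ., 272, 922, ., ., 12, .]

11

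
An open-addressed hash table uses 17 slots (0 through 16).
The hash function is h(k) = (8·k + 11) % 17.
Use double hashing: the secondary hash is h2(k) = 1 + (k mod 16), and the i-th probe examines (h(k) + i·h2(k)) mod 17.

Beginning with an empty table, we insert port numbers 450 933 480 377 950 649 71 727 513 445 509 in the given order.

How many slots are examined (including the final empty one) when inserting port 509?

3

Insert 450: h=7, slot 7 empty -> index 7.
Insert 933: h=12, slot 12 empty -> index 12.
Insert 480: h=9, slot 9 empty -> index 9.
Insert 377: h=1, slot 1 empty -> index 1.
Insert 950: h=12, h2=7, slot 12 occupied -> index 2.
Insert 649: h=1, h2=10, slot 1 occupied -> index 11.
Insert 71: h=1, h2=8, slots 1,9 occupied -> index 0.
Insert 727: h=13, slot 13 empty -> index 13.
Insert 513: h=1, h2=2, slot 1 occupied -> index 3.
Insert 445: h=1, h2=14, slot 1 occupied -> index 15.
Insert 509: h=3, h2=14, slots 3,0 occupied -> index 14.
Table: [71, 377, 950, 513, ∅, ∅, ∅, 450, ∅, 480, ∅, 649, 933, 727, 509, 445, ∅]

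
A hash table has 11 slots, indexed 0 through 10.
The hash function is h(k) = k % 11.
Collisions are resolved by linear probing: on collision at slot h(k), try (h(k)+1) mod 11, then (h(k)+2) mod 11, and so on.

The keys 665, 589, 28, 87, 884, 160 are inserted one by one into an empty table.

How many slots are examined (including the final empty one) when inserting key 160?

Insert 665: h=5, slot 5 empty → index 5.
Insert 589: h=6, slot 6 empty → index 6.
Insert 28: h=6, slot 6 occupied → index 7.
Insert 87: h=10, slot 10 empty → index 10.
Insert 884: h=4, slot 4 empty → index 4.
Insert 160: h=6, slots 6,7 occupied → index 8.
Table: [—, —, —, —, 884, 665, 589, 28, 160, —, 87]

3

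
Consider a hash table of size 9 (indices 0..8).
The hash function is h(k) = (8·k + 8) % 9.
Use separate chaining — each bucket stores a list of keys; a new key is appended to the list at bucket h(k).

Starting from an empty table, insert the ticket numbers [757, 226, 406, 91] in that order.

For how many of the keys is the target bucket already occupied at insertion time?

3

Insert 757: h=7, bucket 7 empty -> new chain.
Insert 226: h=7, bucket 7 nonempty -> append to chain.
Insert 406: h=7, bucket 7 nonempty -> append to chain.
Insert 91: h=7, bucket 7 nonempty -> append to chain.
Final buckets:
0: —
1: —
2: —
3: —
4: —
5: —
6: —
7: 757 -> 226 -> 406 -> 91
8: —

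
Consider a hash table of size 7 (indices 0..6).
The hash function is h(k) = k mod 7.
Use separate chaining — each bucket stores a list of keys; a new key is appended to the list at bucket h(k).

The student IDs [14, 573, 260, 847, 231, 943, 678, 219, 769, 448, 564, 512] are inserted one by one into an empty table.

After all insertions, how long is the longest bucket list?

Insert 14: h=0, bucket 0 empty -> new chain.
Insert 573: h=6, bucket 6 empty -> new chain.
Insert 260: h=1, bucket 1 empty -> new chain.
Insert 847: h=0, bucket 0 nonempty -> append to chain.
Insert 231: h=0, bucket 0 nonempty -> append to chain.
Insert 943: h=5, bucket 5 empty -> new chain.
Insert 678: h=6, bucket 6 nonempty -> append to chain.
Insert 219: h=2, bucket 2 empty -> new chain.
Insert 769: h=6, bucket 6 nonempty -> append to chain.
Insert 448: h=0, bucket 0 nonempty -> append to chain.
Insert 564: h=4, bucket 4 empty -> new chain.
Insert 512: h=1, bucket 1 nonempty -> append to chain.
Final buckets:
0: 14 -> 847 -> 231 -> 448
1: 260 -> 512
2: 219
3: ∅
4: 564
5: 943
6: 573 -> 678 -> 769

4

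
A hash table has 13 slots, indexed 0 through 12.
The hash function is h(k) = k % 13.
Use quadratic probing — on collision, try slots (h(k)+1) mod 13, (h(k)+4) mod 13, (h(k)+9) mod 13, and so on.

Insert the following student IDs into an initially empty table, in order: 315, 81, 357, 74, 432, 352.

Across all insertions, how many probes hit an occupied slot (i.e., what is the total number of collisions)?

3

315: h=3 -> slot 3
81: h=3, probe 3,4 -> slot 4
357: h=6 -> slot 6
74: h=9 -> slot 9
432: h=3, probe 3,4,7 -> slot 7
352: h=1 -> slot 1
Table: [∅, 352, ∅, 315, 81, ∅, 357, 432, ∅, 74, ∅, ∅, ∅]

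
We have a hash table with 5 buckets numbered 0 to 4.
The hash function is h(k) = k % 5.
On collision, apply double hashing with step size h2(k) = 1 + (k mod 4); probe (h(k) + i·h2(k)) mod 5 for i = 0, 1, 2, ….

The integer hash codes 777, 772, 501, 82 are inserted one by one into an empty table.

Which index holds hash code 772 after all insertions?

3

Insert 777: h=2, slot 2 empty -> index 2.
Insert 772: h=2, h2=1, slot 2 occupied -> index 3.
Insert 501: h=1, slot 1 empty -> index 1.
Insert 82: h=2, h2=3, slot 2 occupied -> index 0.
Table: [82, 501, 777, 772, ∅]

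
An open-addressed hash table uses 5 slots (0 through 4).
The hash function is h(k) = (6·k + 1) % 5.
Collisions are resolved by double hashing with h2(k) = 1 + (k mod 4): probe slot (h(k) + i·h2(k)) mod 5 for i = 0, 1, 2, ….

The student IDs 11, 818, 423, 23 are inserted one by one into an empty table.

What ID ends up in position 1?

23

Insert 11: h=2, slot 2 empty -> index 2.
Insert 818: h=4, slot 4 empty -> index 4.
Insert 423: h=4, h2=4, slot 4 occupied -> index 3.
Insert 23: h=4, h2=4, slots 4,3,2 occupied -> index 1.
Table: [., 23, 11, 423, 818]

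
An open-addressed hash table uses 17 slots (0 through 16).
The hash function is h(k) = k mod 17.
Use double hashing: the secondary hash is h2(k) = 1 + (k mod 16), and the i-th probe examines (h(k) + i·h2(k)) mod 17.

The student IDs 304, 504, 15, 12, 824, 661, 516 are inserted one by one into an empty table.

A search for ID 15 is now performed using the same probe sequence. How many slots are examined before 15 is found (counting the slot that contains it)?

Insert 304: h=15, slot 15 empty -> index 15.
Insert 504: h=11, slot 11 empty -> index 11.
Insert 15: h=15, h2=16, slot 15 occupied -> index 14.
Insert 12: h=12, slot 12 empty -> index 12.
Insert 824: h=8, slot 8 empty -> index 8.
Insert 661: h=15, h2=6, slot 15 occupied -> index 4.
Insert 516: h=6, slot 6 empty -> index 6.
Table: [-, -, -, -, 661, -, 516, -, 824, -, -, 504, 12, -, 15, 304, -]
Lookup 15: h=15, h2=16, probe 15,14 → found at 14.

2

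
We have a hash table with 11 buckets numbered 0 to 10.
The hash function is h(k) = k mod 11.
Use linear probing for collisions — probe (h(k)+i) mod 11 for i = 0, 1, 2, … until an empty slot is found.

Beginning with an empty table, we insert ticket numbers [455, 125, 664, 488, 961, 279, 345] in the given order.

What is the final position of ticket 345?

10

455: h=4 => slot 4
125: h=4, probe 4,5 => slot 5
664: h=4, probe 4,5,6 => slot 6
488: h=4, probe 4,5,6,7 => slot 7
961: h=4, probe 4,5,6,7,8 => slot 8
279: h=4, probe 4,5,6,7,8,9 => slot 9
345: h=4, probe 4,5,6,7,8,9,10 => slot 10
Table: [-, -, -, -, 455, 125, 664, 488, 961, 279, 345]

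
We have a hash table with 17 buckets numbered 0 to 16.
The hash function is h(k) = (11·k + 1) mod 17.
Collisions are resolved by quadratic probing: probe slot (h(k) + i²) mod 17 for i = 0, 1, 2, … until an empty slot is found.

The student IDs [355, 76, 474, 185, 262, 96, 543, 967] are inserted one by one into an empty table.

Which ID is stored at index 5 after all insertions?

355 hashes to 13; slot 13 is free -> place at 13.
76 hashes to 4; slot 4 is free -> place at 4.
474 hashes to 13; 13 taken -> place at 14.
185 hashes to 13; 13,14 taken -> place at 0.
262 hashes to 10; slot 10 is free -> place at 10.
96 hashes to 3; slot 3 is free -> place at 3.
543 hashes to 7; slot 7 is free -> place at 7.
967 hashes to 13; 13,14,0 taken -> place at 5.
Table: [185, ., ., 96, 76, 967, ., 543, ., ., 262, ., ., 355, 474, ., .]

967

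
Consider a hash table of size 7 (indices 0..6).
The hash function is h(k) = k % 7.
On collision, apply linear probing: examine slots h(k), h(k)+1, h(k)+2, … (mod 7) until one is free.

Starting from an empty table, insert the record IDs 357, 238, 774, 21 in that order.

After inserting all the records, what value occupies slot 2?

21

357: h=0 => slot 0
238: h=0, probe 0,1 => slot 1
774: h=4 => slot 4
21: h=0, probe 0,1,2 => slot 2
Table: [357, 238, 21, _, 774, _, _]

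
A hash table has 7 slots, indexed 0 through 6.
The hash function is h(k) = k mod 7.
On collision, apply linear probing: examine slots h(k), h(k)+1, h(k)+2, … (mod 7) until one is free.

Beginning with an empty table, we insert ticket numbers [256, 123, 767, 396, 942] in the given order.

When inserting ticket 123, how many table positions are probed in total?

2

Insert 256: h=4, slot 4 empty => index 4.
Insert 123: h=4, slot 4 occupied => index 5.
Insert 767: h=4, slots 4,5 occupied => index 6.
Insert 396: h=4, slots 4,5,6 occupied => index 0.
Insert 942: h=4, slots 4,5,6,0 occupied => index 1.
Table: [396, 942, -, -, 256, 123, 767]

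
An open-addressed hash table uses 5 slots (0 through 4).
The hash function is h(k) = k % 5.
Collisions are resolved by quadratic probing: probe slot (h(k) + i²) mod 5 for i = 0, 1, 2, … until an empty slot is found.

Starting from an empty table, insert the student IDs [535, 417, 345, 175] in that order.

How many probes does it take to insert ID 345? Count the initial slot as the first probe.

535 hashes to 0; slot 0 is free → place at 0.
417 hashes to 2; slot 2 is free → place at 2.
345 hashes to 0; 0 taken → place at 1.
175 hashes to 0; 0,1 taken → place at 4.
Table: [535, 345, 417, ∅, 175]

2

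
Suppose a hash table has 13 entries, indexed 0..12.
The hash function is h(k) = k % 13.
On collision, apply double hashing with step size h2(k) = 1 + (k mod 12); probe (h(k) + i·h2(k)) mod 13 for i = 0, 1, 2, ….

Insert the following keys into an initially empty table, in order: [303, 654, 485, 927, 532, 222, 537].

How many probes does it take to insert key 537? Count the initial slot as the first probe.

Insert 303: h=4, slot 4 empty => index 4.
Insert 654: h=4, h2=7, slot 4 occupied => index 11.
Insert 485: h=4, h2=6, slot 4 occupied => index 10.
Insert 927: h=4, h2=4, slot 4 occupied => index 8.
Insert 532: h=12, slot 12 empty => index 12.
Insert 222: h=1, slot 1 empty => index 1.
Insert 537: h=4, h2=10, slots 4,1,11,8 occupied => index 5.
Table: [-, 222, -, -, 303, 537, -, -, 927, -, 485, 654, 532]

5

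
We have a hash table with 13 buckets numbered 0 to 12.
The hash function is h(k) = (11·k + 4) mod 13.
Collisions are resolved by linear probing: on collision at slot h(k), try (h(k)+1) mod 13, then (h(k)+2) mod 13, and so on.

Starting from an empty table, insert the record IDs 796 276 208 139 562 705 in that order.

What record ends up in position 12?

276

796: h=11 -> slot 11
276: h=11, probe 11,12 -> slot 12
208: h=4 -> slot 4
139: h=12, probe 12,0 -> slot 0
562: h=11, probe 11,12,0,1 -> slot 1
705: h=11, probe 11,12,0,1,2 -> slot 2
Table: [139, 562, 705, _, 208, _, _, _, _, _, _, 796, 276]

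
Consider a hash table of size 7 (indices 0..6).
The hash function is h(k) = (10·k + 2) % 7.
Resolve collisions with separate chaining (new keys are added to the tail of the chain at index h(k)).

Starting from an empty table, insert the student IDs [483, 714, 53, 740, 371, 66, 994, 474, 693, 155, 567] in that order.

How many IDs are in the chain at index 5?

1

Insert 483: h=2, bucket 2 empty -> new chain.
Insert 714: h=2, bucket 2 nonempty -> append to chain.
Insert 53: h=0, bucket 0 empty -> new chain.
Insert 740: h=3, bucket 3 empty -> new chain.
Insert 371: h=2, bucket 2 nonempty -> append to chain.
Insert 66: h=4, bucket 4 empty -> new chain.
Insert 994: h=2, bucket 2 nonempty -> append to chain.
Insert 474: h=3, bucket 3 nonempty -> append to chain.
Insert 693: h=2, bucket 2 nonempty -> append to chain.
Insert 155: h=5, bucket 5 empty -> new chain.
Insert 567: h=2, bucket 2 nonempty -> append to chain.
Final buckets:
0: 53
1: ∅
2: 483 -> 714 -> 371 -> 994 -> 693 -> 567
3: 740 -> 474
4: 66
5: 155
6: ∅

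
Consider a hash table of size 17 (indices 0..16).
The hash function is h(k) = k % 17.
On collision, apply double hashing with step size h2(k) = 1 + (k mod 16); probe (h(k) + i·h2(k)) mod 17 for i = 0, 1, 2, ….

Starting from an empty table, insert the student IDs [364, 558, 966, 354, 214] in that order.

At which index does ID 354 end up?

Insert 364: h=7, slot 7 empty → index 7.
Insert 558: h=14, slot 14 empty → index 14.
Insert 966: h=14, h2=7, slot 14 occupied → index 4.
Insert 354: h=14, h2=3, slot 14 occupied → index 0.
Insert 214: h=10, slot 10 empty → index 10.
Table: [354, —, —, —, 966, —, —, 364, —, —, 214, —, —, —, 558, —, —]

0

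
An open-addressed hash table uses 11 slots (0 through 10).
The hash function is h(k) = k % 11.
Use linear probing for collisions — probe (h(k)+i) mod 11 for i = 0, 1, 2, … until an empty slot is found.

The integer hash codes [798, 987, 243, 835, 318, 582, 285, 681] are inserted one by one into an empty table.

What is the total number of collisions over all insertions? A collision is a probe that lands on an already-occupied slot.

13

798 hashes to 6; slot 6 is free -> place at 6.
987 hashes to 8; slot 8 is free -> place at 8.
243 hashes to 1; slot 1 is free -> place at 1.
835 hashes to 10; slot 10 is free -> place at 10.
318 hashes to 10; 10 taken -> place at 0.
582 hashes to 10; 10,0,1 taken -> place at 2.
285 hashes to 10; 10,0,1,2 taken -> place at 3.
681 hashes to 10; 10,0,1,2,3 taken -> place at 4.
Table: [318, 243, 582, 285, 681, ., 798, ., 987, ., 835]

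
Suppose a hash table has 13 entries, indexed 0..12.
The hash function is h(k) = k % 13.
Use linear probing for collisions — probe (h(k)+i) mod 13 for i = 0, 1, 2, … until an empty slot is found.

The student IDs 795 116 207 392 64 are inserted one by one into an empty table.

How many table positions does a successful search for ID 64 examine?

795 hashes to 2; slot 2 is free → place at 2.
116 hashes to 12; slot 12 is free → place at 12.
207 hashes to 12; 12 taken → place at 0.
392 hashes to 2; 2 taken → place at 3.
64 hashes to 12; 12,0 taken → place at 1.
Table: [207, 64, 795, 392, -, -, -, -, -, -, -, -, 116]
Lookup 64: h=12, probe 12,0,1 → found at 1.

3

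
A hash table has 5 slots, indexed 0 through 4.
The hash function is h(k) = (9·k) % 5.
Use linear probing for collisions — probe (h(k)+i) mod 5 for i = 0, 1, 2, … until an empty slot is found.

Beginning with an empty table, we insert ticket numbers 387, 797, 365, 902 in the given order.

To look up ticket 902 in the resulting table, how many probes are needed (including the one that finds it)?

387 hashes to 3; slot 3 is free → place at 3.
797 hashes to 3; 3 taken → place at 4.
365 hashes to 0; slot 0 is free → place at 0.
902 hashes to 3; 3,4,0 taken → place at 1.
Table: [365, 902, ., 387, 797]
Lookup 902: h=3, probe 3,4,0,1 → found at 1.

4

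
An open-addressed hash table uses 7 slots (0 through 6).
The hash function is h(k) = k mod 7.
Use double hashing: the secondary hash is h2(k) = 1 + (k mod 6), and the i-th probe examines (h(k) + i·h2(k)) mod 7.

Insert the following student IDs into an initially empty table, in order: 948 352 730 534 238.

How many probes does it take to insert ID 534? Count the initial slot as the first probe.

3

948 hashes to 3; slot 3 is free => place at 3.
352 hashes to 2; slot 2 is free => place at 2.
730 hashes to 2, h2=5; 2 taken => place at 0.
534 hashes to 2, h2=1; 2,3 taken => place at 4.
238 hashes to 0, h2=5; 0 taken => place at 5.
Table: [730, ., 352, 948, 534, 238, .]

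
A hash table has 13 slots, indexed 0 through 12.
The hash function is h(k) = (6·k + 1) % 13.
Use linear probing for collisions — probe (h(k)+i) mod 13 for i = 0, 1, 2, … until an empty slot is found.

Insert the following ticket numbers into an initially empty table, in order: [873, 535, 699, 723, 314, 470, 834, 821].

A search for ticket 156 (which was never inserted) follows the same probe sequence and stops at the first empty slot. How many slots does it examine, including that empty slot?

873: h=0 → slot 0
535: h=0, probe 0,1 → slot 1
699: h=9 → slot 9
723: h=10 → slot 10
314: h=0, probe 0,1,2 → slot 2
470: h=0, probe 0,1,2,3 → slot 3
834: h=0, probe 0,1,2,3,4 → slot 4
821: h=0, probe 0,1,2,3,4,5 → slot 5
Table: [873, 535, 314, 470, 834, 821, —, —, —, 699, 723, —, —]
Lookup 156: h=1, probe 1,2,3,4,5,6 → slot 6 empty, not found.

6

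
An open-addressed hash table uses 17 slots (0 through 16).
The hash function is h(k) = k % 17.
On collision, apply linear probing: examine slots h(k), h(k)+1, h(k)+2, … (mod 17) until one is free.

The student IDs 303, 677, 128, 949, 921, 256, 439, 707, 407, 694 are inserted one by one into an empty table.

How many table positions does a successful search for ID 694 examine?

303 hashes to 14; slot 14 is free => place at 14.
677 hashes to 14; 14 taken => place at 15.
128 hashes to 9; slot 9 is free => place at 9.
949 hashes to 14; 14,15 taken => place at 16.
921 hashes to 3; slot 3 is free => place at 3.
256 hashes to 1; slot 1 is free => place at 1.
439 hashes to 14; 14,15,16 taken => place at 0.
707 hashes to 10; slot 10 is free => place at 10.
407 hashes to 16; 16,0,1 taken => place at 2.
694 hashes to 14; 14,15,16,0,1,2,3 taken => place at 4.
Table: [439, 256, 407, 921, 694, ., ., ., ., 128, 707, ., ., ., 303, 677, 949]
Lookup 694: h=14, probe 14,15,16,0,1,2,3,4 → found at 4.

8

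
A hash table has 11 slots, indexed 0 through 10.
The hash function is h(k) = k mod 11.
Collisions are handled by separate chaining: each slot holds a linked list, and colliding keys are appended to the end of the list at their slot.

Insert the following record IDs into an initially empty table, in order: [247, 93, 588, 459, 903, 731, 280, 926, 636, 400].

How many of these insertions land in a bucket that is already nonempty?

247 → bucket 5
93 → bucket 5 (collision)
588 → bucket 5 (collision)
459 → bucket 8
903 → bucket 1
731 → bucket 5 (collision)
280 → bucket 5 (collision)
926 → bucket 2
636 → bucket 9
400 → bucket 4
Final buckets:
0: _
1: 903
2: 926
3: _
4: 400
5: 247 -> 93 -> 588 -> 731 -> 280
6: _
7: _
8: 459
9: 636
10: _

4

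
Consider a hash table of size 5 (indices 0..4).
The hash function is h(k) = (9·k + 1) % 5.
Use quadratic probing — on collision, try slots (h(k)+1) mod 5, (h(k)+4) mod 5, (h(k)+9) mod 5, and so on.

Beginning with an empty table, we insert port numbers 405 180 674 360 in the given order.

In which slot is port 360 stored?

0

405 hashes to 1; slot 1 is free → place at 1.
180 hashes to 1; 1 taken → place at 2.
674 hashes to 2; 2 taken → place at 3.
360 hashes to 1; 1,2 taken → place at 0.
Table: [360, 405, 180, 674, -]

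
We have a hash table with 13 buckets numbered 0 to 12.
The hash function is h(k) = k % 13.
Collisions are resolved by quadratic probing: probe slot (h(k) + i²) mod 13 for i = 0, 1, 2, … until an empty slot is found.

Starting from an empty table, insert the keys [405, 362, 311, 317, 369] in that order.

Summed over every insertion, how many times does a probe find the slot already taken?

1

405 hashes to 2; slot 2 is free => place at 2.
362 hashes to 11; slot 11 is free => place at 11.
311 hashes to 12; slot 12 is free => place at 12.
317 hashes to 5; slot 5 is free => place at 5.
369 hashes to 5; 5 taken => place at 6.
Table: [∅, ∅, 405, ∅, ∅, 317, 369, ∅, ∅, ∅, ∅, 362, 311]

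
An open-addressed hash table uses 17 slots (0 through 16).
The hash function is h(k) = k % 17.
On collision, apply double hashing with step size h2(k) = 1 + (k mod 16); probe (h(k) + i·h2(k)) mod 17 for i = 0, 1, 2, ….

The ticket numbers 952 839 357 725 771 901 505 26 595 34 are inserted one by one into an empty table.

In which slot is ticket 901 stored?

952 hashes to 0; slot 0 is free → place at 0.
839 hashes to 6; slot 6 is free → place at 6.
357 hashes to 0, h2=6; 0,6 taken → place at 12.
725 hashes to 11; slot 11 is free → place at 11.
771 hashes to 6, h2=4; 6 taken → place at 10.
901 hashes to 0, h2=6; 0,6,12 taken → place at 1.
505 hashes to 12, h2=10; 12 taken → place at 5.
26 hashes to 9; slot 9 is free → place at 9.
595 hashes to 0, h2=4; 0 taken → place at 4.
34 hashes to 0, h2=3; 0 taken → place at 3.
Table: [952, 901, _, 34, 595, 505, 839, _, _, 26, 771, 725, 357, _, _, _, _]

1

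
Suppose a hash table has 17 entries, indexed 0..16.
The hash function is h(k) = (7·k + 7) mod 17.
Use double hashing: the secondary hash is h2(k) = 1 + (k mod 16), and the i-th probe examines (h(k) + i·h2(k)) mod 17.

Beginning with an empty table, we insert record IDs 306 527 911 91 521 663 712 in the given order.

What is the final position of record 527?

306 hashes to 7; slot 7 is free => place at 7.
527 hashes to 7, h2=16; 7 taken => place at 6.
911 hashes to 9; slot 9 is free => place at 9.
91 hashes to 15; slot 15 is free => place at 15.
521 hashes to 16; slot 16 is free => place at 16.
663 hashes to 7, h2=8; 7,15,6 taken => place at 14.
712 hashes to 10; slot 10 is free => place at 10.
Table: [-, -, -, -, -, -, 527, 306, -, 911, 712, -, -, -, 663, 91, 521]

6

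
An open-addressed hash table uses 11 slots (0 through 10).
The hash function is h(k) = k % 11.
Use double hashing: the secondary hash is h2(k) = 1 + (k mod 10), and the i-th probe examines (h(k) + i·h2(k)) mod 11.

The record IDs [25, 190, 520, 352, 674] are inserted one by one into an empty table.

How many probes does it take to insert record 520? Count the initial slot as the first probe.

25 hashes to 3; slot 3 is free -> place at 3.
190 hashes to 3, h2=1; 3 taken -> place at 4.
520 hashes to 3, h2=1; 3,4 taken -> place at 5.
352 hashes to 0; slot 0 is free -> place at 0.
674 hashes to 3, h2=5; 3 taken -> place at 8.
Table: [352, ∅, ∅, 25, 190, 520, ∅, ∅, 674, ∅, ∅]

3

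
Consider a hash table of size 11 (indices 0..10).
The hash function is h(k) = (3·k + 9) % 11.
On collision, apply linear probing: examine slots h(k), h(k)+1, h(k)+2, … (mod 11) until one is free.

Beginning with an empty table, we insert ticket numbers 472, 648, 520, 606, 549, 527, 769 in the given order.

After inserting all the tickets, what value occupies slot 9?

549

Insert 472: h=6, slot 6 empty -> index 6.
Insert 648: h=6, slot 6 occupied -> index 7.
Insert 520: h=7, slot 7 occupied -> index 8.
Insert 606: h=1, slot 1 empty -> index 1.
Insert 549: h=6, slots 6,7,8 occupied -> index 9.
Insert 527: h=6, slots 6,7,8,9 occupied -> index 10.
Insert 769: h=6, slots 6,7,8,9,10 occupied -> index 0.
Table: [769, 606, ., ., ., ., 472, 648, 520, 549, 527]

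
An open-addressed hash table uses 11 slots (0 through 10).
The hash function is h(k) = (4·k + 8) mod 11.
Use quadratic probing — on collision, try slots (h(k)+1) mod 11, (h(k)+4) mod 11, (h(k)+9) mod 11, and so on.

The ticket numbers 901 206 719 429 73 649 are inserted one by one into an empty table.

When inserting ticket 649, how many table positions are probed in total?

2

901: h=4 → slot 4
206: h=7 → slot 7
719: h=2 → slot 2
429: h=8 → slot 8
73: h=3 → slot 3
649: h=8, probe 8,9 → slot 9
Table: [-, -, 719, 73, 901, -, -, 206, 429, 649, -]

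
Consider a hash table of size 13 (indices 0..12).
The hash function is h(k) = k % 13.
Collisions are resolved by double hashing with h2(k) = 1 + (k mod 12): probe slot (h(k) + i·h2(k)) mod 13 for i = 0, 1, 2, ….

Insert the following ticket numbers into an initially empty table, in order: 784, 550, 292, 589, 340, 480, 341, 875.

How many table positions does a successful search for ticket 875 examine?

4

784: h=4 -> slot 4
550: h=4, h2=11, probe 4,2 -> slot 2
292: h=6 -> slot 6
589: h=4, h2=2, probe 4,6,8 -> slot 8
340: h=2, h2=5, probe 2,7 -> slot 7
480: h=12 -> slot 12
341: h=3 -> slot 3
875: h=4, h2=12, probe 4,3,2,1 -> slot 1
Table: [_, 875, 550, 341, 784, _, 292, 340, 589, _, _, _, 480]
Lookup 875: h=4, h2=12, probe 4,3,2,1 → found at 1.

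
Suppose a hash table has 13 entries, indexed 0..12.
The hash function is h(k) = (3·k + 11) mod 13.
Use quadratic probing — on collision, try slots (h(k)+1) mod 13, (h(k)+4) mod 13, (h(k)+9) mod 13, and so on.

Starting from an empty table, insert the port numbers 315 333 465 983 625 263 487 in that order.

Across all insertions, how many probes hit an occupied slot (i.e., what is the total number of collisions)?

2

315: h=7 → slot 7
333: h=9 → slot 9
465: h=2 → slot 2
983: h=9, probe 9,10 → slot 10
625: h=1 → slot 1
263: h=7, probe 7,8 → slot 8
487: h=3 → slot 3
Table: [-, 625, 465, 487, -, -, -, 315, 263, 333, 983, -, -]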